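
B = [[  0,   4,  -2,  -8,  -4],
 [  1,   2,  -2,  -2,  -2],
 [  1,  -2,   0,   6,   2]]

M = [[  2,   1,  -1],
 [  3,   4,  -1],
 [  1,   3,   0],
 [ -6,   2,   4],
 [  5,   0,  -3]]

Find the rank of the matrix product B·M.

2

First compute BM:
[[ 38,  -6, -24],
 [  8,  -1,  -5],
 [-30,   5,  19]]
Now row reduce the product.
R2 ← R2 − (4/19)·R1: [0, 5/19, 1/19]
R3 ← R3 + (15/19)·R1: [0, 5/19, 1/19]
R3 ← R3 − R2: [0, 0, 0]
2 nonzero rows, so rank(BM) = 2.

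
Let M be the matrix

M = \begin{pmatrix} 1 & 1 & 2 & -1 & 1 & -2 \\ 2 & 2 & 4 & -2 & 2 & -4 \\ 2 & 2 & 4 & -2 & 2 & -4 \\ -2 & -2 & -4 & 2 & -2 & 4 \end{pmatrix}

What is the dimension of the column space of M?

1

Row reduce to echelon form.
R2 ← R2 − (2)·R1: [0, 0, 0, 0, 0, 0]
R3 ← R3 − (2)·R1: [0, 0, 0, 0, 0, 0]
R4 ← R4 + (2)·R1: [0, 0, 0, 0, 0, 0]
Echelon form has 1 nonzero row, so rank(M) = 1.
The column space has dimension equal to the rank: 1.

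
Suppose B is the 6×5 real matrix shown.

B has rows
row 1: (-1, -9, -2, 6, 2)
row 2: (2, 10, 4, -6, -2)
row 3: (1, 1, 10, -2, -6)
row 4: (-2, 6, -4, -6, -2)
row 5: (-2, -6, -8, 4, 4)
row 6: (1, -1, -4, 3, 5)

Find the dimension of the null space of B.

Row reduce to echelon form.
R2 ← R2 + (2)·R1: [0, -8, 0, 6, 2]
R3 ← R3 + R1: [0, -8, 8, 4, -4]
R4 ← R4 − (2)·R1: [0, 24, 0, -18, -6]
R5 ← R5 − (2)·R1: [0, 12, -4, -8, 0]
R6 ← R6 + R1: [0, -10, -6, 9, 7]
R3 ← R3 − R2: [0, 0, 8, -2, -6]
R4 ← R4 + (3)·R2: [0, 0, 0, 0, 0]
R5 ← R5 + (3/2)·R2: [0, 0, -4, 1, 3]
R6 ← R6 − (5/4)·R2: [0, 0, -6, 3/2, 9/2]
R5 ← R5 + (1/2)·R3: [0, 0, 0, 0, 0]
R6 ← R6 + (3/4)·R3: [0, 0, 0, 0, 0]
3 nonzero rows, so rank(B) = 3.
B has 5 columns; by rank–nullity, nullity = 5 − 3 = 2.

2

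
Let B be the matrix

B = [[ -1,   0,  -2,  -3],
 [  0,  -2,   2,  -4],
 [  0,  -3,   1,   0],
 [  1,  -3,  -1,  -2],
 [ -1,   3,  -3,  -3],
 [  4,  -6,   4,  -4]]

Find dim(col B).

Row reduce to echelon form.
R4 ← R4 + R1: [0, -3, -3, -5]
R5 ← R5 − R1: [0, 3, -1, 0]
R6 ← R6 + (4)·R1: [0, -6, -4, -16]
R3 ← R3 − (3/2)·R2: [0, 0, -2, 6]
R4 ← R4 − (3/2)·R2: [0, 0, -6, 1]
R5 ← R5 + (3/2)·R2: [0, 0, 2, -6]
R6 ← R6 − (3)·R2: [0, 0, -10, -4]
R4 ← R4 − (3)·R3: [0, 0, 0, -17]
R5 ← R5 + R3: [0, 0, 0, 0]
R6 ← R6 − (5)·R3: [0, 0, 0, -34]
R6 ← R6 − (2)·R4: [0, 0, 0, 0]
Echelon form has 4 nonzero rows, so rank(B) = 4.
The column space has dimension equal to the rank: 4.

4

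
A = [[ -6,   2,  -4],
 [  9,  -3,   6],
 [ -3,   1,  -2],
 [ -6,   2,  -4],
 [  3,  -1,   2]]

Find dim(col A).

Row reduce to echelon form.
R2 ← R2 + (3/2)·R1: [0, 0, 0]
R3 ← R3 − (1/2)·R1: [0, 0, 0]
R4 ← R4 − R1: [0, 0, 0]
R5 ← R5 + (1/2)·R1: [0, 0, 0]
Echelon form has 1 nonzero row, so rank(A) = 1.
The column space has dimension equal to the rank: 1.

1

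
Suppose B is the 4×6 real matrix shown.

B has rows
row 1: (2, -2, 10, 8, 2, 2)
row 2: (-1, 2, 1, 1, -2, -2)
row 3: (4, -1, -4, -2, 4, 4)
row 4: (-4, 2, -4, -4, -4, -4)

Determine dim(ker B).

Row reduce to echelon form.
R2 ← R2 + (1/2)·R1: [0, 1, 6, 5, -1, -1]
R3 ← R3 − (2)·R1: [0, 3, -24, -18, 0, 0]
R4 ← R4 + (2)·R1: [0, -2, 16, 12, 0, 0]
R3 ← R3 − (3)·R2: [0, 0, -42, -33, 3, 3]
R4 ← R4 + (2)·R2: [0, 0, 28, 22, -2, -2]
R4 ← R4 + (2/3)·R3: [0, 0, 0, 0, 0, 0]
3 nonzero rows, so rank(B) = 3.
B has 6 columns; by rank–nullity, nullity = 6 − 3 = 3.

3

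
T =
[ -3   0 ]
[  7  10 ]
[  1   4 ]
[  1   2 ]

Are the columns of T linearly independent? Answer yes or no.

Row reduce T to echelon form.
R2 ← R2 + (7/3)·R1: [0, 10]
R3 ← R3 + (1/3)·R1: [0, 4]
R4 ← R4 + (1/3)·R1: [0, 2]
R3 ← R3 − (2/5)·R2: [0, 0]
R4 ← R4 − (1/5)·R2: [0, 0]
2 pivots among 2 columns.
Every column is a pivot column, so the columns are linearly independent.

yes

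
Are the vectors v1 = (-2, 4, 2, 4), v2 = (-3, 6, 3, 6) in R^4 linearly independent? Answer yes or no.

no

Form the matrix with these vectors as rows and row reduce.
R2 ← R2 − (3/2)·R1: [0, 0, 0, 0]
1 nonzero row, so the 2 vectors span a space of dimension 1.
Since 1 < 2, the vectors are linearly dependent.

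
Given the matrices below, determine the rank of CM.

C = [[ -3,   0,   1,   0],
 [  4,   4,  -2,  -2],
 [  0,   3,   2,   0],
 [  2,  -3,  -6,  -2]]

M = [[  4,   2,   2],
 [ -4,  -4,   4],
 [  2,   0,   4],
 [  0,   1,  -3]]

First compute CM:
[[-10,  -6,  -2],
 [ -4, -10,  22],
 [ -8, -12,  20],
 [  8,  14, -26]]
Now row reduce the product.
R2 ← R2 − (2/5)·R1: [0, -38/5, 114/5]
R3 ← R3 − (4/5)·R1: [0, -36/5, 108/5]
R4 ← R4 + (4/5)·R1: [0, 46/5, -138/5]
R3 ← R3 − (18/19)·R2: [0, 0, 0]
R4 ← R4 + (23/19)·R2: [0, 0, 0]
2 nonzero rows, so rank(CM) = 2.

2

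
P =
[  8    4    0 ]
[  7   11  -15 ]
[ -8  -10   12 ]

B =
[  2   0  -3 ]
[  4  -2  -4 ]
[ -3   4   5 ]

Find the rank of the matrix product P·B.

2

First compute PB:
[[ 32,  -8, -40],
 [103, -82, -140],
 [-92,  68, 124]]
Now row reduce the product.
R2 ← R2 − (103/32)·R1: [0, -225/4, -45/4]
R3 ← R3 + (23/8)·R1: [0, 45, 9]
R3 ← R3 + (4/5)·R2: [0, 0, 0]
2 nonzero rows, so rank(PB) = 2.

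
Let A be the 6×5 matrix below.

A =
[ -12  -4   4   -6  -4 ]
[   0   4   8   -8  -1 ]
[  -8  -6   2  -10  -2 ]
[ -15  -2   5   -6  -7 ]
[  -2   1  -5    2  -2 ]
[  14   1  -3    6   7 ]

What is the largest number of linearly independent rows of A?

Row reduce to echelon form.
R3 ← R3 − (2/3)·R1: [0, -10/3, -2/3, -6, 2/3]
R4 ← R4 − (5/4)·R1: [0, 3, 0, 3/2, -2]
R5 ← R5 − (1/6)·R1: [0, 5/3, -17/3, 3, -4/3]
R6 ← R6 + (7/6)·R1: [0, -11/3, 5/3, -1, 7/3]
R3 ← R3 + (5/6)·R2: [0, 0, 6, -38/3, -1/6]
R4 ← R4 − (3/4)·R2: [0, 0, -6, 15/2, -5/4]
R5 ← R5 − (5/12)·R2: [0, 0, -9, 19/3, -11/12]
R6 ← R6 + (11/12)·R2: [0, 0, 9, -25/3, 17/12]
R4 ← R4 + R3: [0, 0, 0, -31/6, -17/12]
R5 ← R5 + (3/2)·R3: [0, 0, 0, -38/3, -7/6]
R6 ← R6 − (3/2)·R3: [0, 0, 0, 32/3, 5/3]
R5 ← R5 − (76/31)·R4: [0, 0, 0, 0, 143/62]
R6 ← R6 + (64/31)·R4: [0, 0, 0, 0, -39/31]
R6 ← R6 + (6/11)·R5: [0, 0, 0, 0, 0]
Echelon form has 5 nonzero rows, so rank(A) = 5.
The rank gives the maximum number of linearly independent rows: 5.

5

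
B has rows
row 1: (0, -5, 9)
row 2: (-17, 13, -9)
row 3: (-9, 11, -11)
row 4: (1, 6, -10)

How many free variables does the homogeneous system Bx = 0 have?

0

Row reduce to echelon form.
Swap R1 ↔ R2
R3 ← R3 − (9/17)·R1: [0, 70/17, -106/17]
R4 ← R4 + (1/17)·R1: [0, 115/17, -179/17]
R3 ← R3 + (14/17)·R2: [0, 0, 20/17]
R4 ← R4 + (23/17)·R2: [0, 0, 28/17]
R4 ← R4 − (7/5)·R3: [0, 0, 0]
3 nonzero rows, so rank(B) = 3.
B has 3 columns; by rank–nullity, nullity = 3 − 3 = 0.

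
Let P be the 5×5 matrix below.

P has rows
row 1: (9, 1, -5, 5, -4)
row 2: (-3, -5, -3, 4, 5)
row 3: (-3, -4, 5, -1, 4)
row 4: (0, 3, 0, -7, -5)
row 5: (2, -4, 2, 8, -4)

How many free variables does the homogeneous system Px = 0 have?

0

Row reduce to echelon form.
R2 ← R2 + (1/3)·R1: [0, -14/3, -14/3, 17/3, 11/3]
R3 ← R3 + (1/3)·R1: [0, -11/3, 10/3, 2/3, 8/3]
R5 ← R5 − (2/9)·R1: [0, -38/9, 28/9, 62/9, -28/9]
R3 ← R3 − (11/14)·R2: [0, 0, 7, -53/14, -3/14]
R4 ← R4 + (9/14)·R2: [0, 0, -3, -47/14, -37/14]
R5 ← R5 − (19/21)·R2: [0, 0, 22/3, 37/21, -45/7]
R4 ← R4 + (3/7)·R3: [0, 0, 0, -244/49, -134/49]
R5 ← R5 − (22/21)·R3: [0, 0, 0, 842/147, -304/49]
R5 ← R5 + (421/366)·R4: [0, 0, 0, 0, -1711/183]
5 nonzero rows, so rank(P) = 5.
P has 5 columns; by rank–nullity, nullity = 5 − 5 = 0.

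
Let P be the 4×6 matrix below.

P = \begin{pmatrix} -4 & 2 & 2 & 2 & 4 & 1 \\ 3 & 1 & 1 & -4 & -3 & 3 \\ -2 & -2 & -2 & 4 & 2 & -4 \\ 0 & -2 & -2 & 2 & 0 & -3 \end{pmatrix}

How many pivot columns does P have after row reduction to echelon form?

2

Row reduce to echelon form.
R2 ← R2 + (3/4)·R1: [0, 5/2, 5/2, -5/2, 0, 15/4]
R3 ← R3 − (1/2)·R1: [0, -3, -3, 3, 0, -9/2]
R3 ← R3 + (6/5)·R2: [0, 0, 0, 0, 0, 0]
R4 ← R4 + (4/5)·R2: [0, 0, 0, 0, 0, 0]
Echelon form has 2 nonzero rows, so rank(P) = 2.
Each nonzero row contributes one pivot column: 2 pivot columns.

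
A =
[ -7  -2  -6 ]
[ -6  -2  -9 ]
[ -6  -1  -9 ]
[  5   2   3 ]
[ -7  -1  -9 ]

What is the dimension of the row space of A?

Row reduce to echelon form.
R2 ← R2 − (6/7)·R1: [0, -2/7, -27/7]
R3 ← R3 − (6/7)·R1: [0, 5/7, -27/7]
R4 ← R4 + (5/7)·R1: [0, 4/7, -9/7]
R5 ← R5 − R1: [0, 1, -3]
R3 ← R3 + (5/2)·R2: [0, 0, -27/2]
R4 ← R4 + (2)·R2: [0, 0, -9]
R5 ← R5 + (7/2)·R2: [0, 0, -33/2]
R4 ← R4 − (2/3)·R3: [0, 0, 0]
R5 ← R5 − (11/9)·R3: [0, 0, 0]
Echelon form has 3 nonzero rows, so rank(A) = 3.
The row space has dimension equal to the rank: 3.

3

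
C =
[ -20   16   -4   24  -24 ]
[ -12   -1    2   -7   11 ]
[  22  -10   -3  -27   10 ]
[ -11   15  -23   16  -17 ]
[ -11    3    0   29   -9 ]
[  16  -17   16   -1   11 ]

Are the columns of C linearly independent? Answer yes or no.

Row reduce C to echelon form.
R2 ← R2 − (3/5)·R1: [0, -53/5, 22/5, -107/5, 127/5]
R3 ← R3 + (11/10)·R1: [0, 38/5, -37/5, -3/5, -82/5]
R4 ← R4 − (11/20)·R1: [0, 31/5, -104/5, 14/5, -19/5]
R5 ← R5 − (11/20)·R1: [0, -29/5, 11/5, 79/5, 21/5]
R6 ← R6 + (4/5)·R1: [0, -21/5, 64/5, 91/5, -41/5]
R3 ← R3 + (38/53)·R2: [0, 0, -225/53, -845/53, 96/53]
R4 ← R4 + (31/53)·R2: [0, 0, -966/53, -515/53, 586/53]
R5 ← R5 − (29/53)·R2: [0, 0, -11/53, 1458/53, -514/53]
R6 ← R6 − (21/53)·R2: [0, 0, 586/53, 1414/53, -968/53]
R4 ← R4 − (322/75)·R3: [0, 0, 0, 881/15, 82/25]
R5 ← R5 − (11/225)·R3: [0, 0, 0, 1273/45, -734/75]
R6 ← R6 + (586/225)·R3: [0, 0, 0, -668/45, -1016/75]
R5 ← R5 − (1273/2643)·R4: [0, 0, 0, 0, -150208/13215]
R6 ← R6 + (668/2643)·R4: [0, 0, 0, 0, -168064/13215]
R6 ← R6 − (2626/2347)·R5: [0, 0, 0, 0, 0]
5 pivots among 5 columns.
Every column is a pivot column, so the columns are linearly independent.

yes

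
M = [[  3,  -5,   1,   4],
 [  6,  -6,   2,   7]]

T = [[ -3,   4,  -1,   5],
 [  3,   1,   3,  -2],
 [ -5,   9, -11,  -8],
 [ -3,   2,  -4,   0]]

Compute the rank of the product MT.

First compute MT:
[[-41,  24, -45,  17],
 [-67,  50, -74,  26]]
Now row reduce the product.
R2 ← R2 − (67/41)·R1: [0, 442/41, -19/41, -73/41]
2 nonzero rows, so rank(MT) = 2.

2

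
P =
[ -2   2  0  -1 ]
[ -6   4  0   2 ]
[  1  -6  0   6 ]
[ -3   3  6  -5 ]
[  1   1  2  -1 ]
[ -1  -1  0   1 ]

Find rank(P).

Row reduce to echelon form.
R2 ← R2 − (3)·R1: [0, -2, 0, 5]
R3 ← R3 + (1/2)·R1: [0, -5, 0, 11/2]
R4 ← R4 − (3/2)·R1: [0, 0, 6, -7/2]
R5 ← R5 + (1/2)·R1: [0, 2, 2, -3/2]
R6 ← R6 − (1/2)·R1: [0, -2, 0, 3/2]
R3 ← R3 − (5/2)·R2: [0, 0, 0, -7]
R5 ← R5 + R2: [0, 0, 2, 7/2]
R6 ← R6 − R2: [0, 0, 0, -7/2]
Swap R3 ↔ R4
R5 ← R5 − (1/3)·R3: [0, 0, 0, 14/3]
R5 ← R5 + (2/3)·R4: [0, 0, 0, 0]
R6 ← R6 − (1/2)·R4: [0, 0, 0, 0]
Echelon form has 4 nonzero rows, so rank(P) = 4.

4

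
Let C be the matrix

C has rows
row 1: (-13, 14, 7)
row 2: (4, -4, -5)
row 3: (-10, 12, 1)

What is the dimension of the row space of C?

Row reduce to echelon form.
R2 ← R2 + (4/13)·R1: [0, 4/13, -37/13]
R3 ← R3 − (10/13)·R1: [0, 16/13, -57/13]
R3 ← R3 − (4)·R2: [0, 0, 7]
Echelon form has 3 nonzero rows, so rank(C) = 3.
The row space has dimension equal to the rank: 3.

3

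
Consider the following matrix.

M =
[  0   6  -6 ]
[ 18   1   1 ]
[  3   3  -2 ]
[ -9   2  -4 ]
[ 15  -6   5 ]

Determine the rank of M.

3

Row reduce to echelon form.
Swap R1 ↔ R2
R3 ← R3 − (1/6)·R1: [0, 17/6, -13/6]
R4 ← R4 + (1/2)·R1: [0, 5/2, -7/2]
R5 ← R5 − (5/6)·R1: [0, -41/6, 25/6]
R3 ← R3 − (17/36)·R2: [0, 0, 2/3]
R4 ← R4 − (5/12)·R2: [0, 0, -1]
R5 ← R5 + (41/36)·R2: [0, 0, -8/3]
R4 ← R4 + (3/2)·R3: [0, 0, 0]
R5 ← R5 + (4)·R3: [0, 0, 0]
Echelon form has 3 nonzero rows, so rank(M) = 3.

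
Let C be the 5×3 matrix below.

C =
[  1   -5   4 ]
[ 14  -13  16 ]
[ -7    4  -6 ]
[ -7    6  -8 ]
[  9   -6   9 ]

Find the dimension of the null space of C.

Row reduce to echelon form.
R2 ← R2 − (14)·R1: [0, 57, -40]
R3 ← R3 + (7)·R1: [0, -31, 22]
R4 ← R4 + (7)·R1: [0, -29, 20]
R5 ← R5 − (9)·R1: [0, 39, -27]
R3 ← R3 + (31/57)·R2: [0, 0, 14/57]
R4 ← R4 + (29/57)·R2: [0, 0, -20/57]
R5 ← R5 − (13/19)·R2: [0, 0, 7/19]
R4 ← R4 + (10/7)·R3: [0, 0, 0]
R5 ← R5 − (3/2)·R3: [0, 0, 0]
3 nonzero rows, so rank(C) = 3.
C has 3 columns; by rank–nullity, nullity = 3 − 3 = 0.

0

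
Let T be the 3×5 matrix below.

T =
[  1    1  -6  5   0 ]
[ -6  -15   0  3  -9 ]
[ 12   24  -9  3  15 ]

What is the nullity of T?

Row reduce to echelon form.
R2 ← R2 + (6)·R1: [0, -9, -36, 33, -9]
R3 ← R3 − (12)·R1: [0, 12, 63, -57, 15]
R3 ← R3 + (4/3)·R2: [0, 0, 15, -13, 3]
3 nonzero rows, so rank(T) = 3.
T has 5 columns; by rank–nullity, nullity = 5 − 3 = 2.

2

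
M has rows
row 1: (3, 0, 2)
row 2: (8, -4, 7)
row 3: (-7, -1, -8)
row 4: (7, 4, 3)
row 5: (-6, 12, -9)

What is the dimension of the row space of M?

3

Row reduce to echelon form.
R2 ← R2 − (8/3)·R1: [0, -4, 5/3]
R3 ← R3 + (7/3)·R1: [0, -1, -10/3]
R4 ← R4 − (7/3)·R1: [0, 4, -5/3]
R5 ← R5 + (2)·R1: [0, 12, -5]
R3 ← R3 − (1/4)·R2: [0, 0, -15/4]
R4 ← R4 + R2: [0, 0, 0]
R5 ← R5 + (3)·R2: [0, 0, 0]
Echelon form has 3 nonzero rows, so rank(M) = 3.
The row space has dimension equal to the rank: 3.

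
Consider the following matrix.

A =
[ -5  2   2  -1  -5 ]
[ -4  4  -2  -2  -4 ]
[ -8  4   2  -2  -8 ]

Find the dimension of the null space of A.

Row reduce to echelon form.
R2 ← R2 − (4/5)·R1: [0, 12/5, -18/5, -6/5, 0]
R3 ← R3 − (8/5)·R1: [0, 4/5, -6/5, -2/5, 0]
R3 ← R3 − (1/3)·R2: [0, 0, 0, 0, 0]
2 nonzero rows, so rank(A) = 2.
A has 5 columns; by rank–nullity, nullity = 5 − 2 = 3.

3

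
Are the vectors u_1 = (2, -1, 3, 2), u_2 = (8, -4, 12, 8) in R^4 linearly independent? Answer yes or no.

Form the matrix with these vectors as rows and row reduce.
R2 ← R2 − (4)·R1: [0, 0, 0, 0]
1 nonzero row, so the 2 vectors span a space of dimension 1.
Since 1 < 2, the vectors are linearly dependent.

no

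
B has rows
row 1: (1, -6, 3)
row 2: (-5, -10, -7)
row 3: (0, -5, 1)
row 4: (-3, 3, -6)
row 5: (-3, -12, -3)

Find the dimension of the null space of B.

Row reduce to echelon form.
R2 ← R2 + (5)·R1: [0, -40, 8]
R4 ← R4 + (3)·R1: [0, -15, 3]
R5 ← R5 + (3)·R1: [0, -30, 6]
R3 ← R3 − (1/8)·R2: [0, 0, 0]
R4 ← R4 − (3/8)·R2: [0, 0, 0]
R5 ← R5 − (3/4)·R2: [0, 0, 0]
2 nonzero rows, so rank(B) = 2.
B has 3 columns; by rank–nullity, nullity = 3 − 2 = 1.

1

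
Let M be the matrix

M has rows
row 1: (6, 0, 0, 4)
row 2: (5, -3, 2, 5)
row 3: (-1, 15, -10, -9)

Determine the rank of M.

2

Row reduce to echelon form.
R2 ← R2 − (5/6)·R1: [0, -3, 2, 5/3]
R3 ← R3 + (1/6)·R1: [0, 15, -10, -25/3]
R3 ← R3 + (5)·R2: [0, 0, 0, 0]
Echelon form has 2 nonzero rows, so rank(M) = 2.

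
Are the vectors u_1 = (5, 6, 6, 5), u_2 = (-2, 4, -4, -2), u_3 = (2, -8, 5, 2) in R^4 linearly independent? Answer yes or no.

no

Form the matrix with these vectors as rows and row reduce.
R2 ← R2 + (2/5)·R1: [0, 32/5, -8/5, 0]
R3 ← R3 − (2/5)·R1: [0, -52/5, 13/5, 0]
R3 ← R3 + (13/8)·R2: [0, 0, 0, 0]
2 nonzero rows, so the 3 vectors span a space of dimension 2.
Since 2 < 3, the vectors are linearly dependent.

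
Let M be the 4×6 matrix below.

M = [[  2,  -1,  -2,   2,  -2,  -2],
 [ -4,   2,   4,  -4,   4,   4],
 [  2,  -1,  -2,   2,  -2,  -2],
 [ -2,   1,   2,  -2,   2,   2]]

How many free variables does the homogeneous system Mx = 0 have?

5

Row reduce to echelon form.
R2 ← R2 + (2)·R1: [0, 0, 0, 0, 0, 0]
R3 ← R3 − R1: [0, 0, 0, 0, 0, 0]
R4 ← R4 + R1: [0, 0, 0, 0, 0, 0]
1 nonzero row, so rank(M) = 1.
M has 6 columns; by rank–nullity, nullity = 6 − 1 = 5.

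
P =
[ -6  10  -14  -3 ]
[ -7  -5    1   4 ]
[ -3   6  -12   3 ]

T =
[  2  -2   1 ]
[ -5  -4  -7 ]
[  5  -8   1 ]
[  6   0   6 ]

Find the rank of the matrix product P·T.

2

First compute PT:
[[-150,  84, -108],
 [ 40,  26,  53],
 [-78,  78, -39]]
Now row reduce the product.
R2 ← R2 + (4/15)·R1: [0, 242/5, 121/5]
R3 ← R3 − (13/25)·R1: [0, 858/25, 429/25]
R3 ← R3 − (39/55)·R2: [0, 0, 0]
2 nonzero rows, so rank(PT) = 2.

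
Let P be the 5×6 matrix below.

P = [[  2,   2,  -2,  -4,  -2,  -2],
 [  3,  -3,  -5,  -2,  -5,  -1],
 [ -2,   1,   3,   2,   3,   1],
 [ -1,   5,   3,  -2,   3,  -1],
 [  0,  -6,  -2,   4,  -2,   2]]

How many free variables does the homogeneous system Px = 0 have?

4

Row reduce to echelon form.
R2 ← R2 − (3/2)·R1: [0, -6, -2, 4, -2, 2]
R3 ← R3 + R1: [0, 3, 1, -2, 1, -1]
R4 ← R4 + (1/2)·R1: [0, 6, 2, -4, 2, -2]
R3 ← R3 + (1/2)·R2: [0, 0, 0, 0, 0, 0]
R4 ← R4 + R2: [0, 0, 0, 0, 0, 0]
R5 ← R5 − R2: [0, 0, 0, 0, 0, 0]
2 nonzero rows, so rank(P) = 2.
P has 6 columns; by rank–nullity, nullity = 6 − 2 = 4.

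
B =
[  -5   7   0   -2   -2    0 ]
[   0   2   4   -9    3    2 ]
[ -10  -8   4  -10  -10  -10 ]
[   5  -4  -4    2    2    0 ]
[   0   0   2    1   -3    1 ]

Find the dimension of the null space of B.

1

Row reduce to echelon form.
R3 ← R3 − (2)·R1: [0, -22, 4, -6, -6, -10]
R4 ← R4 + R1: [0, 3, -4, 0, 0, 0]
R3 ← R3 + (11)·R2: [0, 0, 48, -105, 27, 12]
R4 ← R4 − (3/2)·R2: [0, 0, -10, 27/2, -9/2, -3]
R4 ← R4 + (5/24)·R3: [0, 0, 0, -67/8, 9/8, -1/2]
R5 ← R5 − (1/24)·R3: [0, 0, 0, 43/8, -33/8, 1/2]
R5 ← R5 + (43/67)·R4: [0, 0, 0, 0, -228/67, 12/67]
5 nonzero rows, so rank(B) = 5.
B has 6 columns; by rank–nullity, nullity = 6 − 5 = 1.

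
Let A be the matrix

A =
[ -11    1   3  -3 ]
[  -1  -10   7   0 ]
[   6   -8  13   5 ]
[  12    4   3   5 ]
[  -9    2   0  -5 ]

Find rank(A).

4

Row reduce to echelon form.
R2 ← R2 − (1/11)·R1: [0, -111/11, 74/11, 3/11]
R3 ← R3 + (6/11)·R1: [0, -82/11, 161/11, 37/11]
R4 ← R4 + (12/11)·R1: [0, 56/11, 69/11, 19/11]
R5 ← R5 − (9/11)·R1: [0, 13/11, -27/11, -28/11]
R3 ← R3 − (82/111)·R2: [0, 0, 29/3, 117/37]
R4 ← R4 + (56/111)·R2: [0, 0, 29/3, 69/37]
R5 ← R5 + (13/111)·R2: [0, 0, -5/3, -93/37]
R4 ← R4 − R3: [0, 0, 0, -48/37]
R5 ← R5 + (5/29)·R3: [0, 0, 0, -2112/1073]
R5 ← R5 − (44/29)·R4: [0, 0, 0, 0]
Echelon form has 4 nonzero rows, so rank(A) = 4.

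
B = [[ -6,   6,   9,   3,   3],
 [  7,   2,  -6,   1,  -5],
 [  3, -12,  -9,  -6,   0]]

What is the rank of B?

Row reduce to echelon form.
R2 ← R2 + (7/6)·R1: [0, 9, 9/2, 9/2, -3/2]
R3 ← R3 + (1/2)·R1: [0, -9, -9/2, -9/2, 3/2]
R3 ← R3 + R2: [0, 0, 0, 0, 0]
Echelon form has 2 nonzero rows, so rank(B) = 2.

2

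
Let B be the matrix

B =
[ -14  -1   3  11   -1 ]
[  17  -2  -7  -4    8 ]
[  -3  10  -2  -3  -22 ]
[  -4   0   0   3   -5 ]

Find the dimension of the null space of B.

1

Row reduce to echelon form.
R2 ← R2 + (17/14)·R1: [0, -45/14, -47/14, 131/14, 95/14]
R3 ← R3 − (3/14)·R1: [0, 143/14, -37/14, -75/14, -305/14]
R4 ← R4 − (2/7)·R1: [0, 2/7, -6/7, -1/7, -33/7]
R3 ← R3 + (143/45)·R2: [0, 0, -599/45, 1097/45, -2/9]
R4 ← R4 + (4/45)·R2: [0, 0, -52/45, 31/45, -37/9]
R4 ← R4 − (52/599)·R3: [0, 0, 0, -855/599, -2451/599]
4 nonzero rows, so rank(B) = 4.
B has 5 columns; by rank–nullity, nullity = 5 − 4 = 1.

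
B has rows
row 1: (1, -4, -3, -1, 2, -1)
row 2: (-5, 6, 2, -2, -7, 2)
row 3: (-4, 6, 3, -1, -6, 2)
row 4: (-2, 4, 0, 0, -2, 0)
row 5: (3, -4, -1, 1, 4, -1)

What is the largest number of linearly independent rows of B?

Row reduce to echelon form.
R2 ← R2 + (5)·R1: [0, -14, -13, -7, 3, -3]
R3 ← R3 + (4)·R1: [0, -10, -9, -5, 2, -2]
R4 ← R4 + (2)·R1: [0, -4, -6, -2, 2, -2]
R5 ← R5 − (3)·R1: [0, 8, 8, 4, -2, 2]
R3 ← R3 − (5/7)·R2: [0, 0, 2/7, 0, -1/7, 1/7]
R4 ← R4 − (2/7)·R2: [0, 0, -16/7, 0, 8/7, -8/7]
R5 ← R5 + (4/7)·R2: [0, 0, 4/7, 0, -2/7, 2/7]
R4 ← R4 + (8)·R3: [0, 0, 0, 0, 0, 0]
R5 ← R5 − (2)·R3: [0, 0, 0, 0, 0, 0]
Echelon form has 3 nonzero rows, so rank(B) = 3.
The rank gives the maximum number of linearly independent rows: 3.

3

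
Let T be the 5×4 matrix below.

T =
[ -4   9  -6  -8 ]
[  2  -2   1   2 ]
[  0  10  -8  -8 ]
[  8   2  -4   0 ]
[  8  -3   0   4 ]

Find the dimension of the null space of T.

Row reduce to echelon form.
R2 ← R2 + (1/2)·R1: [0, 5/2, -2, -2]
R4 ← R4 + (2)·R1: [0, 20, -16, -16]
R5 ← R5 + (2)·R1: [0, 15, -12, -12]
R3 ← R3 − (4)·R2: [0, 0, 0, 0]
R4 ← R4 − (8)·R2: [0, 0, 0, 0]
R5 ← R5 − (6)·R2: [0, 0, 0, 0]
2 nonzero rows, so rank(T) = 2.
T has 4 columns; by rank–nullity, nullity = 4 − 2 = 2.

2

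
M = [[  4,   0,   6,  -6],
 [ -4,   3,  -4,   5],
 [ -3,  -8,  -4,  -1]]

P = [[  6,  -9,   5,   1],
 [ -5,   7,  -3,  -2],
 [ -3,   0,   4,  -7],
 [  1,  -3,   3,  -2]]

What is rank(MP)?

First compute MP:
[[  0, -18,  26, -26],
 [-22,  42, -30,   8],
 [ 33, -26, -10,  43]]
Now row reduce the product.
Swap R1 ↔ R2
R3 ← R3 + (3/2)·R1: [0, 37, -55, 55]
R3 ← R3 + (37/18)·R2: [0, 0, -14/9, 14/9]
3 nonzero rows, so rank(MP) = 3.

3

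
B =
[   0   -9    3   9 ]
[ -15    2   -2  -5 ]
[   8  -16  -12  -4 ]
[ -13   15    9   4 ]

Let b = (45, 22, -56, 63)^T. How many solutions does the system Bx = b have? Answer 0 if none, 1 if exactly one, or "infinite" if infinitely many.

1

Row reduce the augmented matrix [B | b].
Swap R1 ↔ R2
R3 ← R3 + (8/15)·R1: [0, -224/15, -196/15, -20/3, -664/15]
R4 ← R4 − (13/15)·R1: [0, 199/15, 161/15, 25/3, 659/15]
R3 ← R3 − (224/135)·R2: [0, 0, -812/45, -108/5, -1784/15]
R4 ← R4 + (199/135)·R2: [0, 0, 682/45, 108/5, 1654/15]
R4 ← R4 + (341/406)·R3: [0, 0, 0, 702/203, 2106/203]
The echelon form has 4 nonzero rows, and every pivot lies in the first 4 columns, so rank(B) = rank([B|b]) = 4.
The system is consistent.
rank = 4 = number of unknowns, so the solution is unique.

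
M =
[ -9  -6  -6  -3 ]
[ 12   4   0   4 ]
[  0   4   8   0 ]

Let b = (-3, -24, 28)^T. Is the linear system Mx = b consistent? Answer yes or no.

Row reduce the augmented matrix [M | b].
R2 ← R2 + (4/3)·R1: [0, -4, -8, 0, -28]
R3 ← R3 + R2: [0, 0, 0, 0, 0]
The echelon form has 2 nonzero rows, and every pivot lies in the first 4 columns, so rank(M) = rank([M|b]) = 2.
The system is consistent.

yes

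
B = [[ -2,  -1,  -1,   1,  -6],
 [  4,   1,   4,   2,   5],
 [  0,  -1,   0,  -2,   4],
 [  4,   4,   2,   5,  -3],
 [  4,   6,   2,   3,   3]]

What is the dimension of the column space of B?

Row reduce to echelon form.
R2 ← R2 + (2)·R1: [0, -1, 2, 4, -7]
R4 ← R4 + (2)·R1: [0, 2, 0, 7, -15]
R5 ← R5 + (2)·R1: [0, 4, 0, 5, -9]
R3 ← R3 − R2: [0, 0, -2, -6, 11]
R4 ← R4 + (2)·R2: [0, 0, 4, 15, -29]
R5 ← R5 + (4)·R2: [0, 0, 8, 21, -37]
R4 ← R4 + (2)·R3: [0, 0, 0, 3, -7]
R5 ← R5 + (4)·R3: [0, 0, 0, -3, 7]
R5 ← R5 + R4: [0, 0, 0, 0, 0]
Echelon form has 4 nonzero rows, so rank(B) = 4.
The column space has dimension equal to the rank: 4.

4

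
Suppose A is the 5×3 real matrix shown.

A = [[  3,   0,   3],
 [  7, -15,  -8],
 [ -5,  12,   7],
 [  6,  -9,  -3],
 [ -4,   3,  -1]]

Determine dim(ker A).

1

Row reduce to echelon form.
R2 ← R2 − (7/3)·R1: [0, -15, -15]
R3 ← R3 + (5/3)·R1: [0, 12, 12]
R4 ← R4 − (2)·R1: [0, -9, -9]
R5 ← R5 + (4/3)·R1: [0, 3, 3]
R3 ← R3 + (4/5)·R2: [0, 0, 0]
R4 ← R4 − (3/5)·R2: [0, 0, 0]
R5 ← R5 + (1/5)·R2: [0, 0, 0]
2 nonzero rows, so rank(A) = 2.
A has 3 columns; by rank–nullity, nullity = 3 − 2 = 1.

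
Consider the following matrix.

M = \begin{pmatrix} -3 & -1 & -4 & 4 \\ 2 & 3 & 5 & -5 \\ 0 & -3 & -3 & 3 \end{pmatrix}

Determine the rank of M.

2

Row reduce to echelon form.
R2 ← R2 + (2/3)·R1: [0, 7/3, 7/3, -7/3]
R3 ← R3 + (9/7)·R2: [0, 0, 0, 0]
Echelon form has 2 nonzero rows, so rank(M) = 2.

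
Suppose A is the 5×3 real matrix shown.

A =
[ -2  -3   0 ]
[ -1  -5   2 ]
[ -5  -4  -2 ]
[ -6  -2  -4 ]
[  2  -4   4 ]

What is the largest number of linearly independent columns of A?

2

Row reduce to echelon form.
R2 ← R2 − (1/2)·R1: [0, -7/2, 2]
R3 ← R3 − (5/2)·R1: [0, 7/2, -2]
R4 ← R4 − (3)·R1: [0, 7, -4]
R5 ← R5 + R1: [0, -7, 4]
R3 ← R3 + R2: [0, 0, 0]
R4 ← R4 + (2)·R2: [0, 0, 0]
R5 ← R5 − (2)·R2: [0, 0, 0]
Echelon form has 2 nonzero rows, so rank(A) = 2.
The rank gives the maximum number of linearly independent columns: 2.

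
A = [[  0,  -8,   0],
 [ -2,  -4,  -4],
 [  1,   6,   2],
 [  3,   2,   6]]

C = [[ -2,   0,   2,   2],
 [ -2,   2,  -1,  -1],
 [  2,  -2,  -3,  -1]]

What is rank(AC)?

2

First compute AC:
[[ 16, -16,   8,   8],
 [  4,   0,  12,   4],
 [-10,   8, -10,  -6],
 [  2,  -8, -14,  -2]]
Now row reduce the product.
R2 ← R2 − (1/4)·R1: [0, 4, 10, 2]
R3 ← R3 + (5/8)·R1: [0, -2, -5, -1]
R4 ← R4 − (1/8)·R1: [0, -6, -15, -3]
R3 ← R3 + (1/2)·R2: [0, 0, 0, 0]
R4 ← R4 + (3/2)·R2: [0, 0, 0, 0]
2 nonzero rows, so rank(AC) = 2.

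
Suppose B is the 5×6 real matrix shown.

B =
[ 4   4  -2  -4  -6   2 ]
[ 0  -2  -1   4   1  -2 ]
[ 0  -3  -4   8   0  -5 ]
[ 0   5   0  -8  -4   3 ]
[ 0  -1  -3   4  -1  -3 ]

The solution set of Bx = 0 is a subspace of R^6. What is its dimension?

3

Row reduce to echelon form.
R3 ← R3 − (3/2)·R2: [0, 0, -5/2, 2, -3/2, -2]
R4 ← R4 + (5/2)·R2: [0, 0, -5/2, 2, -3/2, -2]
R5 ← R5 − (1/2)·R2: [0, 0, -5/2, 2, -3/2, -2]
R4 ← R4 − R3: [0, 0, 0, 0, 0, 0]
R5 ← R5 − R3: [0, 0, 0, 0, 0, 0]
3 nonzero rows, so rank(B) = 3.
B has 6 columns; by rank–nullity, nullity = 6 − 3 = 3.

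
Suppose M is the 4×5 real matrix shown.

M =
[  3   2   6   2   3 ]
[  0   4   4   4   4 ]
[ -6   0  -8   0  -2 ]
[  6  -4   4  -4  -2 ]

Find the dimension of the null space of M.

3

Row reduce to echelon form.
R3 ← R3 + (2)·R1: [0, 4, 4, 4, 4]
R4 ← R4 − (2)·R1: [0, -8, -8, -8, -8]
R3 ← R3 − R2: [0, 0, 0, 0, 0]
R4 ← R4 + (2)·R2: [0, 0, 0, 0, 0]
2 nonzero rows, so rank(M) = 2.
M has 5 columns; by rank–nullity, nullity = 5 − 2 = 3.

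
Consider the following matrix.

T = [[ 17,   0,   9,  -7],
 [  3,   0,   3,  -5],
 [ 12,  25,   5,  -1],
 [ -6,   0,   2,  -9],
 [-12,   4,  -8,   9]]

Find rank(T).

Row reduce to echelon form.
R2 ← R2 − (3/17)·R1: [0, 0, 24/17, -64/17]
R3 ← R3 − (12/17)·R1: [0, 25, -23/17, 67/17]
R4 ← R4 + (6/17)·R1: [0, 0, 88/17, -195/17]
R5 ← R5 + (12/17)·R1: [0, 4, -28/17, 69/17]
Swap R2 ↔ R3
R5 ← R5 − (4/25)·R2: [0, 0, -608/425, 1457/425]
R4 ← R4 − (11/3)·R3: [0, 0, 0, 7/3]
R5 ← R5 + (76/75)·R3: [0, 0, 0, -29/75]
R5 ← R5 + (29/175)·R4: [0, 0, 0, 0]
Echelon form has 4 nonzero rows, so rank(T) = 4.

4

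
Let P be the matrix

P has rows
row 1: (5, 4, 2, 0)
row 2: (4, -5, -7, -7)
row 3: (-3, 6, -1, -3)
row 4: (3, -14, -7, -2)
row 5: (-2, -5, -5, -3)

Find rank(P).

Row reduce to echelon form.
R2 ← R2 − (4/5)·R1: [0, -41/5, -43/5, -7]
R3 ← R3 + (3/5)·R1: [0, 42/5, 1/5, -3]
R4 ← R4 − (3/5)·R1: [0, -82/5, -41/5, -2]
R5 ← R5 + (2/5)·R1: [0, -17/5, -21/5, -3]
R3 ← R3 + (42/41)·R2: [0, 0, -353/41, -417/41]
R4 ← R4 − (2)·R2: [0, 0, 9, 12]
R5 ← R5 − (17/41)·R2: [0, 0, -26/41, -4/41]
R4 ← R4 + (369/353)·R3: [0, 0, 0, 483/353]
R5 ← R5 − (26/353)·R3: [0, 0, 0, 230/353]
R5 ← R5 − (10/21)·R4: [0, 0, 0, 0]
Echelon form has 4 nonzero rows, so rank(P) = 4.

4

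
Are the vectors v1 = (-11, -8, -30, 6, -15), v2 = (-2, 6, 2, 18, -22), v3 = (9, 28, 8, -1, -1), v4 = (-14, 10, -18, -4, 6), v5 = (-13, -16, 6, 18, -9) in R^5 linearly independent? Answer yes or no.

yes

Form the matrix with these vectors as rows and row reduce.
R2 ← R2 − (2/11)·R1: [0, 82/11, 82/11, 186/11, -212/11]
R3 ← R3 + (9/11)·R1: [0, 236/11, -182/11, 43/11, -146/11]
R4 ← R4 − (14/11)·R1: [0, 222/11, 222/11, -128/11, 276/11]
R5 ← R5 − (13/11)·R1: [0, -72/11, 456/11, 120/11, 96/11]
R3 ← R3 − (118/41)·R2: [0, 0, -38, -1835/41, 1730/41]
R4 ← R4 − (111/41)·R2: [0, 0, 0, -2354/41, 3168/41]
R5 ← R5 + (36/41)·R2: [0, 0, 48, 1056/41, -336/41]
R5 ← R5 + (24/19)·R3: [0, 0, 0, -23976/779, 35136/779]
R5 ← R5 − (11988/22363)·R4: [0, 0, 0, 0, 7488/2033]
5 nonzero rows, so the 5 vectors span a space of dimension 5.
Since 5 = 5, the vectors are linearly independent.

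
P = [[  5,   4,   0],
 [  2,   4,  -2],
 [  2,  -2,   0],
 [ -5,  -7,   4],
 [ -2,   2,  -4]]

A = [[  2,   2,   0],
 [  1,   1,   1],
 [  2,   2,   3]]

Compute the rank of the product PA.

First compute PA:
[[ 14,  14,   4],
 [  4,   4,  -2],
 [  2,   2,  -2],
 [ -9,  -9,   5],
 [-10, -10, -10]]
Now row reduce the product.
R2 ← R2 − (2/7)·R1: [0, 0, -22/7]
R3 ← R3 − (1/7)·R1: [0, 0, -18/7]
R4 ← R4 + (9/14)·R1: [0, 0, 53/7]
R5 ← R5 + (5/7)·R1: [0, 0, -50/7]
R3 ← R3 − (9/11)·R2: [0, 0, 0]
R4 ← R4 + (53/22)·R2: [0, 0, 0]
R5 ← R5 − (25/11)·R2: [0, 0, 0]
2 nonzero rows, so rank(PA) = 2.

2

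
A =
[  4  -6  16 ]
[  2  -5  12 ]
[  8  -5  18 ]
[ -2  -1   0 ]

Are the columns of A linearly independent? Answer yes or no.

Row reduce A to echelon form.
R2 ← R2 − (1/2)·R1: [0, -2, 4]
R3 ← R3 − (2)·R1: [0, 7, -14]
R4 ← R4 + (1/2)·R1: [0, -4, 8]
R3 ← R3 + (7/2)·R2: [0, 0, 0]
R4 ← R4 − (2)·R2: [0, 0, 0]
2 pivots among 3 columns.
Only 2 < 3 pivot columns, so the columns are linearly dependent.

no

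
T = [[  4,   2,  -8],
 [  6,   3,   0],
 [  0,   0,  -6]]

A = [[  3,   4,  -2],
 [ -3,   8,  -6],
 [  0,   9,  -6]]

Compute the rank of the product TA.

First compute TA:
[[  6, -40,  28],
 [  9,  48, -30],
 [  0, -54,  36]]
Now row reduce the product.
R2 ← R2 − (3/2)·R1: [0, 108, -72]
R3 ← R3 + (1/2)·R2: [0, 0, 0]
2 nonzero rows, so rank(TA) = 2.

2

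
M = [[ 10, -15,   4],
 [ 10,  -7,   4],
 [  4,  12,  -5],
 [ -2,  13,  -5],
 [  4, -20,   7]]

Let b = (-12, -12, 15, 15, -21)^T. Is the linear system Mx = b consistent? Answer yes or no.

Row reduce the augmented matrix [M | b].
R2 ← R2 − R1: [0, 8, 0, 0]
R3 ← R3 − (2/5)·R1: [0, 18, -33/5, 99/5]
R4 ← R4 + (1/5)·R1: [0, 10, -21/5, 63/5]
R5 ← R5 − (2/5)·R1: [0, -14, 27/5, -81/5]
R3 ← R3 − (9/4)·R2: [0, 0, -33/5, 99/5]
R4 ← R4 − (5/4)·R2: [0, 0, -21/5, 63/5]
R5 ← R5 + (7/4)·R2: [0, 0, 27/5, -81/5]
R4 ← R4 − (7/11)·R3: [0, 0, 0, 0]
R5 ← R5 + (9/11)·R3: [0, 0, 0, 0]
The echelon form has 3 nonzero rows, and every pivot lies in the first 3 columns, so rank(M) = rank([M|b]) = 3.
The system is consistent.

yes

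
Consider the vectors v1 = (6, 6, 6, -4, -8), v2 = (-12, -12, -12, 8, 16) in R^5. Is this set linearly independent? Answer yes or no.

Form the matrix with these vectors as rows and row reduce.
R2 ← R2 + (2)·R1: [0, 0, 0, 0, 0]
1 nonzero row, so the 2 vectors span a space of dimension 1.
Since 1 < 2, the vectors are linearly dependent.

no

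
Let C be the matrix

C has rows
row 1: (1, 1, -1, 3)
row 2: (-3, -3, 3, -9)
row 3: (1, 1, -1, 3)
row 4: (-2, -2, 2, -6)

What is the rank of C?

1

Row reduce to echelon form.
R2 ← R2 + (3)·R1: [0, 0, 0, 0]
R3 ← R3 − R1: [0, 0, 0, 0]
R4 ← R4 + (2)·R1: [0, 0, 0, 0]
Echelon form has 1 nonzero row, so rank(C) = 1.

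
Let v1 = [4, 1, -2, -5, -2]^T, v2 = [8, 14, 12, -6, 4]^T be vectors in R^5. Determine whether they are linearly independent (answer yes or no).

yes

Form the matrix with these vectors as rows and row reduce.
R2 ← R2 − (2)·R1: [0, 12, 16, 4, 8]
2 nonzero rows, so the 2 vectors span a space of dimension 2.
Since 2 = 2, the vectors are linearly independent.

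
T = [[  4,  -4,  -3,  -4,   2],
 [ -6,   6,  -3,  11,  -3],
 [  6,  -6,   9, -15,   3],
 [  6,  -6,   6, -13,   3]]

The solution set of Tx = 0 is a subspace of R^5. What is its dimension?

3

Row reduce to echelon form.
R2 ← R2 + (3/2)·R1: [0, 0, -15/2, 5, 0]
R3 ← R3 − (3/2)·R1: [0, 0, 27/2, -9, 0]
R4 ← R4 − (3/2)·R1: [0, 0, 21/2, -7, 0]
R3 ← R3 + (9/5)·R2: [0, 0, 0, 0, 0]
R4 ← R4 + (7/5)·R2: [0, 0, 0, 0, 0]
2 nonzero rows, so rank(T) = 2.
T has 5 columns; by rank–nullity, nullity = 5 − 2 = 3.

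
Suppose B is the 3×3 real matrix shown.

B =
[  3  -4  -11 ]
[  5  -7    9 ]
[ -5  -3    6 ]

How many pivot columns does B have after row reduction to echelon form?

3

Row reduce to echelon form.
R2 ← R2 − (5/3)·R1: [0, -1/3, 82/3]
R3 ← R3 + (5/3)·R1: [0, -29/3, -37/3]
R3 ← R3 − (29)·R2: [0, 0, -805]
Echelon form has 3 nonzero rows, so rank(B) = 3.
Each nonzero row contributes one pivot column: 3 pivot columns.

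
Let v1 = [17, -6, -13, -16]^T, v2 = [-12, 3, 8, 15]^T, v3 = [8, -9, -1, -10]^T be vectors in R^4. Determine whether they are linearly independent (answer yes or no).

Form the matrix with these vectors as rows and row reduce.
R2 ← R2 + (12/17)·R1: [0, -21/17, -20/17, 63/17]
R3 ← R3 − (8/17)·R1: [0, -105/17, 87/17, -42/17]
R3 ← R3 − (5)·R2: [0, 0, 11, -21]
3 nonzero rows, so the 3 vectors span a space of dimension 3.
Since 3 = 3, the vectors are linearly independent.

yes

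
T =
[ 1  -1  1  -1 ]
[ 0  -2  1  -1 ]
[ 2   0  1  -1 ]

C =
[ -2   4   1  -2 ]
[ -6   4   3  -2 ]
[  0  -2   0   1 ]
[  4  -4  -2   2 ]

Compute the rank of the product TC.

First compute TC:
[[  0,   2,   0,  -1],
 [  8,  -6,  -4,   3],
 [ -8,  10,   4,  -5]]
Now row reduce the product.
Swap R1 ↔ R2
R3 ← R3 + R1: [0, 4, 0, -2]
R3 ← R3 − (2)·R2: [0, 0, 0, 0]
2 nonzero rows, so rank(TC) = 2.

2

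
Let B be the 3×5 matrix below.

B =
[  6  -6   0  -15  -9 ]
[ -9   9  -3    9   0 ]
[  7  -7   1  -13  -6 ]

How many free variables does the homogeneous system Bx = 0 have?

3

Row reduce to echelon form.
R2 ← R2 + (3/2)·R1: [0, 0, -3, -27/2, -27/2]
R3 ← R3 − (7/6)·R1: [0, 0, 1, 9/2, 9/2]
R3 ← R3 + (1/3)·R2: [0, 0, 0, 0, 0]
2 nonzero rows, so rank(B) = 2.
B has 5 columns; by rank–nullity, nullity = 5 − 2 = 3.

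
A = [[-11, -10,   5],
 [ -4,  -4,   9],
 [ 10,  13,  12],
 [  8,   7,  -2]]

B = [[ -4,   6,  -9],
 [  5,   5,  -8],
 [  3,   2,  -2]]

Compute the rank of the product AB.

3

First compute AB:
[[  9, -106, 169],
 [ 23, -26,  50],
 [ 61, 149, -218],
 [ -3,  79, -124]]
Now row reduce the product.
R2 ← R2 − (23/9)·R1: [0, 2204/9, -3437/9]
R3 ← R3 − (61/9)·R1: [0, 7807/9, -12271/9]
R4 ← R4 + (1/3)·R1: [0, 131/3, -203/3]
R3 ← R3 − (7807/2204)·R2: [0, 0, -23625/2204]
R4 ← R4 − (393/2204)·R2: [0, 0, 945/2204]
R4 ← R4 + (1/25)·R3: [0, 0, 0]
3 nonzero rows, so rank(AB) = 3.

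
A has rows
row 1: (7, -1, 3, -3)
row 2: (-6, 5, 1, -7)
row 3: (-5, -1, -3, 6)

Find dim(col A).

3

Row reduce to echelon form.
R2 ← R2 + (6/7)·R1: [0, 29/7, 25/7, -67/7]
R3 ← R3 + (5/7)·R1: [0, -12/7, -6/7, 27/7]
R3 ← R3 + (12/29)·R2: [0, 0, 18/29, -3/29]
Echelon form has 3 nonzero rows, so rank(A) = 3.
The column space has dimension equal to the rank: 3.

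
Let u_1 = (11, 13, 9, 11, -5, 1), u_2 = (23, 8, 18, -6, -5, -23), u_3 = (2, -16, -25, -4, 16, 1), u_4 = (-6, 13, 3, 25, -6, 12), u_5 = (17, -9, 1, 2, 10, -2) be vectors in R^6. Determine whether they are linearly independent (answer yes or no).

yes

Form the matrix with these vectors as rows and row reduce.
R2 ← R2 − (23/11)·R1: [0, -211/11, -9/11, -29, 60/11, -276/11]
R3 ← R3 − (2/11)·R1: [0, -202/11, -293/11, -6, 186/11, 9/11]
R4 ← R4 + (6/11)·R1: [0, 221/11, 87/11, 31, -96/11, 138/11]
R5 ← R5 − (17/11)·R1: [0, -320/11, -142/11, -15, 195/11, -39/11]
R3 ← R3 − (202/211)·R2: [0, 0, -5455/211, 4592/211, 2466/211, 5241/211]
R4 ← R4 + (221/211)·R2: [0, 0, 1488/211, 132/211, -636/211, -2898/211]
R5 ← R5 − (320/211)·R2: [0, 0, -2462/211, 6115/211, 1995/211, 7281/211]
R4 ← R4 + (1488/5455)·R3: [0, 0, 0, 35796/5455, 948/5455, -37962/5455]
R5 ← R5 − (2462/5455)·R3: [0, 0, 0, 104511/5455, 22803/5455, 127083/5455]
R5 ← R5 − (34837/11932)·R4: [0, 0, 0, 0, 10956/2983, 13695/314]
5 nonzero rows, so the 5 vectors span a space of dimension 5.
Since 5 = 5, the vectors are linearly independent.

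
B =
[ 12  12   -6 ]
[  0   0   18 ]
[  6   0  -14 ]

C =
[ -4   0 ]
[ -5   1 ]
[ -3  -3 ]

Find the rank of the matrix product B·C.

First compute BC:
[[-90,  30],
 [-54, -54],
 [ 18,  42]]
Now row reduce the product.
R2 ← R2 − (3/5)·R1: [0, -72]
R3 ← R3 + (1/5)·R1: [0, 48]
R3 ← R3 + (2/3)·R2: [0, 0]
2 nonzero rows, so rank(BC) = 2.

2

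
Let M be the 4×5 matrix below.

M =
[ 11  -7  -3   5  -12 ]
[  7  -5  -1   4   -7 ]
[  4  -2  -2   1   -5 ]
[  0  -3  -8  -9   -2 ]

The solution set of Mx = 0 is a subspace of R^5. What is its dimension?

2

Row reduce to echelon form.
R2 ← R2 − (7/11)·R1: [0, -6/11, 10/11, 9/11, 7/11]
R3 ← R3 − (4/11)·R1: [0, 6/11, -10/11, -9/11, -7/11]
R3 ← R3 + R2: [0, 0, 0, 0, 0]
R4 ← R4 − (11/2)·R2: [0, 0, -13, -27/2, -11/2]
Swap R3 ↔ R4
3 nonzero rows, so rank(M) = 3.
M has 5 columns; by rank–nullity, nullity = 5 − 3 = 2.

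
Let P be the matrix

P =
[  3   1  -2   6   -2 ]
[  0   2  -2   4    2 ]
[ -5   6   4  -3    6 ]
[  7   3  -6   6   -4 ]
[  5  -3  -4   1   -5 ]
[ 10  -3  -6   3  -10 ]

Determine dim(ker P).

Row reduce to echelon form.
R3 ← R3 + (5/3)·R1: [0, 23/3, 2/3, 7, 8/3]
R4 ← R4 − (7/3)·R1: [0, 2/3, -4/3, -8, 2/3]
R5 ← R5 − (5/3)·R1: [0, -14/3, -2/3, -9, -5/3]
R6 ← R6 − (10/3)·R1: [0, -19/3, 2/3, -17, -10/3]
R3 ← R3 − (23/6)·R2: [0, 0, 25/3, -25/3, -5]
R4 ← R4 − (1/3)·R2: [0, 0, -2/3, -28/3, 0]
R5 ← R5 + (7/3)·R2: [0, 0, -16/3, 1/3, 3]
R6 ← R6 + (19/6)·R2: [0, 0, -17/3, -13/3, 3]
R4 ← R4 + (2/25)·R3: [0, 0, 0, -10, -2/5]
R5 ← R5 + (16/25)·R3: [0, 0, 0, -5, -1/5]
R6 ← R6 + (17/25)·R3: [0, 0, 0, -10, -2/5]
R5 ← R5 − (1/2)·R4: [0, 0, 0, 0, 0]
R6 ← R6 − R4: [0, 0, 0, 0, 0]
4 nonzero rows, so rank(P) = 4.
P has 5 columns; by rank–nullity, nullity = 5 − 4 = 1.

1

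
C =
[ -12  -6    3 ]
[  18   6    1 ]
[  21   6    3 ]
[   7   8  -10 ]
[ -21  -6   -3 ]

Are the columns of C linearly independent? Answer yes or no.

no

Row reduce C to echelon form.
R2 ← R2 + (3/2)·R1: [0, -3, 11/2]
R3 ← R3 + (7/4)·R1: [0, -9/2, 33/4]
R4 ← R4 + (7/12)·R1: [0, 9/2, -33/4]
R5 ← R5 − (7/4)·R1: [0, 9/2, -33/4]
R3 ← R3 − (3/2)·R2: [0, 0, 0]
R4 ← R4 + (3/2)·R2: [0, 0, 0]
R5 ← R5 + (3/2)·R2: [0, 0, 0]
2 pivots among 3 columns.
Only 2 < 3 pivot columns, so the columns are linearly dependent.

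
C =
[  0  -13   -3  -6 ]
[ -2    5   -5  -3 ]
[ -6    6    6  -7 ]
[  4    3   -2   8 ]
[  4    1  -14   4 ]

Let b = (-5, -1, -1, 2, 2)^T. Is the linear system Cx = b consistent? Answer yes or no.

Row reduce the augmented matrix [C | b].
Swap R1 ↔ R2
R3 ← R3 − (3)·R1: [0, -9, 21, 2, 2]
R4 ← R4 + (2)·R1: [0, 13, -12, 2, 0]
R5 ← R5 + (2)·R1: [0, 11, -24, -2, 0]
R3 ← R3 − (9/13)·R2: [0, 0, 300/13, 80/13, 71/13]
R4 ← R4 + R2: [0, 0, -15, -4, -5]
R5 ← R5 + (11/13)·R2: [0, 0, -345/13, -92/13, -55/13]
R4 ← R4 + (13/20)·R3: [0, 0, 0, 0, -29/20]
R5 ← R5 + (23/20)·R3: [0, 0, 0, 0, 41/20]
R5 ← R5 + (41/29)·R4: [0, 0, 0, 0, 0]
The echelon form has 4 nonzero rows; the last pivot sits in the augmented column, so rank(C) = 3 but rank([C|b]) = 4.
Since the ranks differ, the system is inconsistent.

no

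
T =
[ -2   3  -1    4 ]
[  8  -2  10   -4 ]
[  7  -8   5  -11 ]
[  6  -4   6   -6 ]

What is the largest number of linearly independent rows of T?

Row reduce to echelon form.
R2 ← R2 + (4)·R1: [0, 10, 6, 12]
R3 ← R3 + (7/2)·R1: [0, 5/2, 3/2, 3]
R4 ← R4 + (3)·R1: [0, 5, 3, 6]
R3 ← R3 − (1/4)·R2: [0, 0, 0, 0]
R4 ← R4 − (1/2)·R2: [0, 0, 0, 0]
Echelon form has 2 nonzero rows, so rank(T) = 2.
The rank gives the maximum number of linearly independent rows: 2.

2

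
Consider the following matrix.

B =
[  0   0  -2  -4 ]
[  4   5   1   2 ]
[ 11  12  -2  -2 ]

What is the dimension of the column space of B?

3

Row reduce to echelon form.
Swap R1 ↔ R2
R3 ← R3 − (11/4)·R1: [0, -7/4, -19/4, -15/2]
Swap R2 ↔ R3
Echelon form has 3 nonzero rows, so rank(B) = 3.
The column space has dimension equal to the rank: 3.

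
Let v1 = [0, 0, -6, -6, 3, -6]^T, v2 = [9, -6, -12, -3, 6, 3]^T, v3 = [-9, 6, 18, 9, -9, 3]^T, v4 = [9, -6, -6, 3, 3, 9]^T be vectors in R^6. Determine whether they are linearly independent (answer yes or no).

Form the matrix with these vectors as rows and row reduce.
Swap R1 ↔ R2
R3 ← R3 + R1: [0, 0, 6, 6, -3, 6]
R4 ← R4 − R1: [0, 0, 6, 6, -3, 6]
R3 ← R3 + R2: [0, 0, 0, 0, 0, 0]
R4 ← R4 + R2: [0, 0, 0, 0, 0, 0]
2 nonzero rows, so the 4 vectors span a space of dimension 2.
Since 2 < 4, the vectors are linearly dependent.

no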